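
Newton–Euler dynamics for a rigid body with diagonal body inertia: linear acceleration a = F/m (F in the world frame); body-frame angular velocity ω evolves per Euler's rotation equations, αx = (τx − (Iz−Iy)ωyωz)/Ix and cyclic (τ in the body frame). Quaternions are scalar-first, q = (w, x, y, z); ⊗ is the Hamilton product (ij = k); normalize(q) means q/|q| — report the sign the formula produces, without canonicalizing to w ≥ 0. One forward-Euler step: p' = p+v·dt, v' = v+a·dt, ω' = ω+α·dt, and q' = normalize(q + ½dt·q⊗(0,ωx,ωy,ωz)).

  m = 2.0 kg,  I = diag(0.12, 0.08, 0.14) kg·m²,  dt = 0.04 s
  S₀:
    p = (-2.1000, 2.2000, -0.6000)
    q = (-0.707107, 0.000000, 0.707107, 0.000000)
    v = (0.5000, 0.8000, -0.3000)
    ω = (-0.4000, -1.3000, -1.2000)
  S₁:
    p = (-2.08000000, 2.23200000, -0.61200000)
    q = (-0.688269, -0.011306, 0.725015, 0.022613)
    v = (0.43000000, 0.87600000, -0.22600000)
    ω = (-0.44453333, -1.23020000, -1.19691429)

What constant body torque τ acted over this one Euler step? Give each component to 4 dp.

τ = (-0.0400, 0.1300, -0.0100)

rate change Δω = (-0.04453333, 0.06980000, 0.00308571)
applied torque τ = (-0.0400, 0.1300, -0.0100)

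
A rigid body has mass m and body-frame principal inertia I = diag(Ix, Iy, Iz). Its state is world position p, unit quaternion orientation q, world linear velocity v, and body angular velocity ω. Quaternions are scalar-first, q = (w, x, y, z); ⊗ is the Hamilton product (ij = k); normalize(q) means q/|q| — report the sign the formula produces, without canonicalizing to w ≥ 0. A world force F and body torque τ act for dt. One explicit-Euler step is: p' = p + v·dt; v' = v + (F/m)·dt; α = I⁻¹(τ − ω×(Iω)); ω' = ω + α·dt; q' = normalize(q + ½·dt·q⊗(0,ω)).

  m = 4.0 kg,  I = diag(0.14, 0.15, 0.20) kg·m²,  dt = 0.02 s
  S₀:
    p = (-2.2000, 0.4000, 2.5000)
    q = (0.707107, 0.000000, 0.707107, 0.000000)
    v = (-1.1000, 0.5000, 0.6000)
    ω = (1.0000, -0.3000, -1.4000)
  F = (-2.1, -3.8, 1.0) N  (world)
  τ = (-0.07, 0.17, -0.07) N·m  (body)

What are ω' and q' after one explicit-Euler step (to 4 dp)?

ω×(Iω) gyroscopic = (0.0210, 0.0840, -0.0030)
angular accel α = (-0.6500, 0.5733, -0.3350)
new body rate ω' = (0.9870, -0.2885, -1.4067)
2q̇ = q⊗(0,ω) = (0.2121321, -0.2828428, -0.2121321, -1.6970568)
q' = normalize(q + ½dt·q⊗(0,ω)) = (0.7091, -0.0028, 0.7049, -0.0170)

ω' = (0.9870, -0.2885, -1.4067)
q' = (0.7091, -0.0028, 0.7049, -0.0170)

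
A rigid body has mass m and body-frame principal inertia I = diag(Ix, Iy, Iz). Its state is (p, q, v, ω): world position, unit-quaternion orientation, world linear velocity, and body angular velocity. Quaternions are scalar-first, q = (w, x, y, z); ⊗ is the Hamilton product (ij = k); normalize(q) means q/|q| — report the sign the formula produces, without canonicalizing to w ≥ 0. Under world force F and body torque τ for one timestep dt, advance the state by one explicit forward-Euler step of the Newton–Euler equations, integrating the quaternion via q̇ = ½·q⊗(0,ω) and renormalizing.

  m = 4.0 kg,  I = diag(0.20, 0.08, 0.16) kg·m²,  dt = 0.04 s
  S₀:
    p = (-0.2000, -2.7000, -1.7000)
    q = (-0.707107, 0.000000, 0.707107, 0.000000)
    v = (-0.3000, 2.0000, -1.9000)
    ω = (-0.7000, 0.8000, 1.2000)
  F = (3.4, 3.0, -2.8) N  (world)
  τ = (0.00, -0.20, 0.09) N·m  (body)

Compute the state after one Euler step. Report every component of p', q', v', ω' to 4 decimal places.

p' = (-0.2120, -2.6200, -1.7760)
q' = (-0.7181, 0.0269, 0.6954, -0.0071)
v' = (-0.2660, 2.0300, -1.9280)
ω' = (-0.7154, 0.7168, 1.2057)

a = (0.8500, 0.7500, -0.7000)
new position p' = (-0.2120, -2.6200, -1.7760)
v' = v + a·dt = (-0.2660, 2.0300, -1.9280)
(τ − ω×Iω)/I = (-0.3840, -2.0800, 0.1425)
new body rate ω' = (-0.7154, 0.7168, 1.2057)
Hamilton product q⊗(0,ω) = (-0.5656856, 1.3435033, -0.5656856, -0.3535535)
q + ½dt·q⊗(0,ω), renormalized = (-0.7181, 0.0269, 0.6954, -0.0071)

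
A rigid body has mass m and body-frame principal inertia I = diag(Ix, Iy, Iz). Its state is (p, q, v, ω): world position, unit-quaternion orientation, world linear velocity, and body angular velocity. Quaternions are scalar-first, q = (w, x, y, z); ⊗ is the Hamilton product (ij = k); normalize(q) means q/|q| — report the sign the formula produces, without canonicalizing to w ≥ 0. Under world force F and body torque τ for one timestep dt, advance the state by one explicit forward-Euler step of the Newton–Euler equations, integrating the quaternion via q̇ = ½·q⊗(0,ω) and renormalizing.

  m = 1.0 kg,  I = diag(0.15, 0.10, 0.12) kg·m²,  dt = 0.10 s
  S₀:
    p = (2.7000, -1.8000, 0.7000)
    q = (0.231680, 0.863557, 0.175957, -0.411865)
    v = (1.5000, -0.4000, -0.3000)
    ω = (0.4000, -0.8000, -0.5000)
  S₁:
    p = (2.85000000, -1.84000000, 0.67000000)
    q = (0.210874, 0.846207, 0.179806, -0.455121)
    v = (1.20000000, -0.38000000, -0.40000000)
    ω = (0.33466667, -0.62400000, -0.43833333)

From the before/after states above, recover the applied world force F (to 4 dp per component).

F = (-3.0000, 0.2000, -1.0000)

v₁ − v₀ = (-0.30000000, 0.02000000, -0.10000000)
m·(v₁−v₀)/dt = (-3.0000, 0.2000, -1.0000)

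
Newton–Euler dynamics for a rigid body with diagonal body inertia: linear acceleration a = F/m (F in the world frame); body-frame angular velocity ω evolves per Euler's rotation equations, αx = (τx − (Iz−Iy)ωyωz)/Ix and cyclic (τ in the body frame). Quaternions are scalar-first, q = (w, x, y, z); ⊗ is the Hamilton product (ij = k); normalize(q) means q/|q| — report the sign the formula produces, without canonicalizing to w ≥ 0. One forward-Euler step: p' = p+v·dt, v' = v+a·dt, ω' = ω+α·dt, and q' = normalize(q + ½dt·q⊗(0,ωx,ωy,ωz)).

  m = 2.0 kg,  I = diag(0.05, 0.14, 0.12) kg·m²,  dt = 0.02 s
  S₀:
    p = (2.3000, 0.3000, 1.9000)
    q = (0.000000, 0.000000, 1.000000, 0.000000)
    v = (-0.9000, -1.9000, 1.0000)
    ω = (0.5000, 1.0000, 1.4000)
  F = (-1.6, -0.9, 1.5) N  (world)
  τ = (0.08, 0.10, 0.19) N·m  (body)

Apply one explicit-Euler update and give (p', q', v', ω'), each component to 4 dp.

p' = (2.2820, 0.2620, 1.9200)
q' = (-0.0100, 0.0140, 0.9998, -0.0050)
v' = (-0.9160, -1.9090, 1.0150)
ω' = (0.5432, 1.0213, 1.4242)

(τ − ω×Iω)/I = (2.1600, 1.0643, 1.2083)
new body rate ω' = (0.5432, 1.0213, 1.4242)
2q̇ = q⊗(0,ω) = (-1.0000000, 1.4000000, 0.0000000, -0.5000000)
q + ½dt·q⊗(0,ω), renormalized = (-0.0100, 0.0140, 0.9998, -0.0050)
p + v·dt = (2.2820, 0.2620, 1.9200)
v' = v + a·dt = (-0.9160, -1.9090, 1.0150)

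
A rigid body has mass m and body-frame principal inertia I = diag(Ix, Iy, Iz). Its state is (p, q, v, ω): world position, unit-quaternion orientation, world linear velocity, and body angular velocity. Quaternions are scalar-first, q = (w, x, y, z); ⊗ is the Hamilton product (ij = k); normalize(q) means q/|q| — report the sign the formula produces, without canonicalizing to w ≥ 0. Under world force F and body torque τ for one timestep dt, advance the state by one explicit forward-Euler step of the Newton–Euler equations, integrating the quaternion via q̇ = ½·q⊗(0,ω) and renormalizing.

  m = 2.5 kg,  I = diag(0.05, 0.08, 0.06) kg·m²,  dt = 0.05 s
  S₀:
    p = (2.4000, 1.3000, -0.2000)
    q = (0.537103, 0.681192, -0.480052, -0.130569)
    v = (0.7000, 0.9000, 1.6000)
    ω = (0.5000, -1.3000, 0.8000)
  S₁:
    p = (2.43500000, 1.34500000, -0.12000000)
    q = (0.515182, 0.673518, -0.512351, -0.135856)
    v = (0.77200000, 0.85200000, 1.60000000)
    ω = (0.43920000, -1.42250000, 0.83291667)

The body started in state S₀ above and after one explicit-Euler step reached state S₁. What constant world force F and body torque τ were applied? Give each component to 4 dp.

Δv = v₁−v₀ = (0.07200000, -0.04800000, 0.00000000)
m·(v₁−v₀)/dt = (3.6000, -2.4000, 0.0000)
rate change Δω = (-0.06080000, -0.12250000, 0.03291667)
applied torque τ = (-0.0400, -0.2000, 0.0200)

F = (3.6000, -2.4000, 0.0000)
τ = (-0.0400, -0.2000, 0.0200)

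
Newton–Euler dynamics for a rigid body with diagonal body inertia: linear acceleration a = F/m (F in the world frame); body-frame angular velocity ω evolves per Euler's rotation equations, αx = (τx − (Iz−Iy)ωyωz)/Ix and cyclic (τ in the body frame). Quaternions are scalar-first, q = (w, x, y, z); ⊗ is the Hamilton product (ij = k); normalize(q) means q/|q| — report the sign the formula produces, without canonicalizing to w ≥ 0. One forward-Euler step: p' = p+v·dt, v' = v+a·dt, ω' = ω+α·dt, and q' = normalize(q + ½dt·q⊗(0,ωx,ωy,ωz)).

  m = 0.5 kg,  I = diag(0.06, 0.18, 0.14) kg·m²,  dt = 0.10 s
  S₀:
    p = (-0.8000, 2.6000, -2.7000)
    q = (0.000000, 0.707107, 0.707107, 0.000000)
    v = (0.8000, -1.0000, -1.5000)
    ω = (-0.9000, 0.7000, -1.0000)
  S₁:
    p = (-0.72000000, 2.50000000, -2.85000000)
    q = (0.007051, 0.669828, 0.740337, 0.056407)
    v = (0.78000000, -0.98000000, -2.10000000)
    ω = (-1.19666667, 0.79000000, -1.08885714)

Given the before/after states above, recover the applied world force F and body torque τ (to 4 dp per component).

F = (-0.1000, 0.1000, -3.0000)
τ = (-0.1500, 0.0900, -0.2000)

rate change Δω = (-0.29666667, 0.09000000, -0.08885714)
τ = I·(Δω/dt) + ω₀×(Iω₀) = (-0.1500, 0.0900, -0.2000)
velocity change Δv = (-0.02000000, 0.02000000, -0.60000000)
F = m·Δv/dt = (-0.1000, 0.1000, -3.0000)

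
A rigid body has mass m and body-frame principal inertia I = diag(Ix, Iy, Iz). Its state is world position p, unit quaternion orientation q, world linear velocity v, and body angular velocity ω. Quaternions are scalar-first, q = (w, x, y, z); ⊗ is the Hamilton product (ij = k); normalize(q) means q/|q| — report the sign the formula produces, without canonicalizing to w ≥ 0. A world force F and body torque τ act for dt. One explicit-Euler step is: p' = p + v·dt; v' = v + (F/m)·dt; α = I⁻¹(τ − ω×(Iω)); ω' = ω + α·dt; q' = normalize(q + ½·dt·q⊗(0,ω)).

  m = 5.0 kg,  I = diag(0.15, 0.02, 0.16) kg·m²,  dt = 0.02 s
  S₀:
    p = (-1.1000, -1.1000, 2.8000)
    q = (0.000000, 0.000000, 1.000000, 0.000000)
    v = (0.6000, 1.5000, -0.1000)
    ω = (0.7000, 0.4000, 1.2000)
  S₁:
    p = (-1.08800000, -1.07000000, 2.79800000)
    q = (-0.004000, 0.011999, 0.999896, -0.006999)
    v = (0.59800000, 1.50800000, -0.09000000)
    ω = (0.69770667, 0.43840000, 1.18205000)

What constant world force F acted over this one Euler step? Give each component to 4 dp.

F = (-0.5000, 2.0000, 2.5000)

v₁ − v₀ = (-0.00200000, 0.00800000, 0.01000000)
applied force F = (-0.5000, 2.0000, 2.5000)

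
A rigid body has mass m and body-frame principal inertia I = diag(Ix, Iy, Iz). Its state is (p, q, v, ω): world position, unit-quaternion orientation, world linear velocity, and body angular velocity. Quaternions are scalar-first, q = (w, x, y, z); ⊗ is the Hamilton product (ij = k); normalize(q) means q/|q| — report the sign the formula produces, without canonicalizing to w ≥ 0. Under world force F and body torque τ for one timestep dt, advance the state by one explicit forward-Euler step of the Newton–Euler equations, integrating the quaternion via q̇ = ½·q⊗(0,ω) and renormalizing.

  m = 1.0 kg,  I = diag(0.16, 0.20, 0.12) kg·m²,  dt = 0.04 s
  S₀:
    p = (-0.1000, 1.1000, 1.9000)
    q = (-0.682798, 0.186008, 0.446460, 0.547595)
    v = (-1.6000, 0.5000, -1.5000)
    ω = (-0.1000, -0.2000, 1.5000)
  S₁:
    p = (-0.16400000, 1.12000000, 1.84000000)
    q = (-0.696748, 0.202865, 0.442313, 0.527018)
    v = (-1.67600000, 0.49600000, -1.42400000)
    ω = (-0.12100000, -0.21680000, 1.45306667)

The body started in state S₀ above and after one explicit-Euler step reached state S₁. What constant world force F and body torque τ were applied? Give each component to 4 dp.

F = (-1.9000, -0.1000, 1.9000)
τ = (-0.0600, -0.0900, -0.1400)

velocity change Δv = (-0.07600000, -0.00400000, 0.07600000)
applied force F = (-1.9000, -0.1000, 1.9000)
Δω = ω₁−ω₀ = (-0.02100000, -0.01680000, -0.04693333)
precession coupling = (0.0240, -0.0060, 0.0008)
applied torque τ = (-0.0600, -0.0900, -0.1400)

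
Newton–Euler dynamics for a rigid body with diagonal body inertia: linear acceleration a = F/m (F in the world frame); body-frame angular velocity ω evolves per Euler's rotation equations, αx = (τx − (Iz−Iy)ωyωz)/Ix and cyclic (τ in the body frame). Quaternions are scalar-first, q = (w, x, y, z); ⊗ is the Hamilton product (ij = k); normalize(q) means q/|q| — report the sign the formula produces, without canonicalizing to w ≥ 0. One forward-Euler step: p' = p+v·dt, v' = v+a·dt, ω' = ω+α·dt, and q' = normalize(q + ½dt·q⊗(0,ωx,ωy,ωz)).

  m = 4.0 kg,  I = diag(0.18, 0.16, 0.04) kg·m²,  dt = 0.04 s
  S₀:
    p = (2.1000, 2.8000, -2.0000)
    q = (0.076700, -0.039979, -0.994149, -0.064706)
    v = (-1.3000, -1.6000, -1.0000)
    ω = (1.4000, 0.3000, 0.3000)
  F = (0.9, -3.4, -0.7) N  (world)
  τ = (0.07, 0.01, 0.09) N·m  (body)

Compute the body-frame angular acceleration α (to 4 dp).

α = (0.4489, -0.3050, 2.4600)

ω×(Iω) gyroscopic = (-0.0108, 0.0588, -0.0084)
α = I⁻¹(τ − ω×Iω) = (0.4489, -0.3050, 2.4600)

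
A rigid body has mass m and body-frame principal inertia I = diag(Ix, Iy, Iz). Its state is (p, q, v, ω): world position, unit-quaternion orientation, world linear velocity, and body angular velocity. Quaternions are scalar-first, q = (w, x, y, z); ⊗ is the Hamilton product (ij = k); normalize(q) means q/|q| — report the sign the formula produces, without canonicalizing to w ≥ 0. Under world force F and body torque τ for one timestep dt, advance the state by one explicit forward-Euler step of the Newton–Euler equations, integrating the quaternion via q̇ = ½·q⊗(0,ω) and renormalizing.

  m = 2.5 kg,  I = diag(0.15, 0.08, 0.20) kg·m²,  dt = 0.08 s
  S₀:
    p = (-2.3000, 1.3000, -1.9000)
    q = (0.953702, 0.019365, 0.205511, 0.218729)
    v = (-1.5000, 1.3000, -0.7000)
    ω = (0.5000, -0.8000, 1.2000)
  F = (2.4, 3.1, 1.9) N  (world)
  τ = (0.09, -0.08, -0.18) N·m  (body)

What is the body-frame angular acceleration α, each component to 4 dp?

ω×(Iω) gyroscopic = (-0.1152, -0.0300, 0.0280)
angular accel α = (1.3680, -0.6250, -1.0400)

α = (1.3680, -0.6250, -1.0400)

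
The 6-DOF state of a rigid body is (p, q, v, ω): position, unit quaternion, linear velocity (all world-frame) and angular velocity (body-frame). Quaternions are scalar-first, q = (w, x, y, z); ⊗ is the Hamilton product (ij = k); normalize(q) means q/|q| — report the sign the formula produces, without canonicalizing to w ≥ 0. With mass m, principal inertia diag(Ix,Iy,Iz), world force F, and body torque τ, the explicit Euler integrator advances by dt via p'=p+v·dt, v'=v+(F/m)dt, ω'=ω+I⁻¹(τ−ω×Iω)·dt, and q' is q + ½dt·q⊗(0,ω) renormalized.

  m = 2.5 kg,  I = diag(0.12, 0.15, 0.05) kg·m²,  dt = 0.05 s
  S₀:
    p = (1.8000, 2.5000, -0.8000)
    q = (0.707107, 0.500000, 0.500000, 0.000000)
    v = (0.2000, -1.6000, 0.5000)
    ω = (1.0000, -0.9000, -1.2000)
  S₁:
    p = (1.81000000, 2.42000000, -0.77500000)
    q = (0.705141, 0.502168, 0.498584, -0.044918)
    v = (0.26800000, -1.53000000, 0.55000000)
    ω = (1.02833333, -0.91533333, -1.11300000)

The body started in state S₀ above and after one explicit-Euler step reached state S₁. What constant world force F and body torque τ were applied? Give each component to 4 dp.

F = (3.4000, 3.5000, 2.5000)
τ = (-0.0400, -0.1300, 0.0600)

ω₁ − ω₀ = (0.02833333, -0.01533333, 0.08700000)
precession coupling = (-0.1080, -0.0840, -0.0270)
τ = I·(Δω/dt) + ω₀×(Iω₀) = (-0.0400, -0.1300, 0.0600)
Δv = v₁−v₀ = (0.06800000, 0.07000000, 0.05000000)
F = m·Δv/dt = (3.4000, 3.5000, 2.5000)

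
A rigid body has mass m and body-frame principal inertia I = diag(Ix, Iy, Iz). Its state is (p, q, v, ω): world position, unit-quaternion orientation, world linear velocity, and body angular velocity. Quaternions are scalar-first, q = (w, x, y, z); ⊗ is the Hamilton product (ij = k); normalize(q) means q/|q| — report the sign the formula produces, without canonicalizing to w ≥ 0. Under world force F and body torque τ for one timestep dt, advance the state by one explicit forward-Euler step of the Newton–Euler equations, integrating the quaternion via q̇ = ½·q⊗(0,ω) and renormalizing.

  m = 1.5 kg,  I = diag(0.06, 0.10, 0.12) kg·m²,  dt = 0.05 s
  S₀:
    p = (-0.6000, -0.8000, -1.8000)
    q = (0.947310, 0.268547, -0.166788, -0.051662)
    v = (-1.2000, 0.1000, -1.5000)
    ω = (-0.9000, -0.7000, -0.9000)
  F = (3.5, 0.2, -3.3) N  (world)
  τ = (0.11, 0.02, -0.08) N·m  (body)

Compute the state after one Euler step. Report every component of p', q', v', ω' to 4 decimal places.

p' = (-0.6600, -0.7950, -1.8750)
q' = (0.9486, 0.2499, -0.1760, -0.0814)
v' = (-1.0833, 0.1067, -1.6100)
ω' = (-0.8188, -0.6657, -0.9438)

gyro term ω×Iω = (0.0126, -0.0486, 0.0252)
α = I⁻¹(τ − ω×Iω) = (1.6233, 0.6860, -0.8767)
new body rate ω' = (-0.8188, -0.6657, -0.9438)
2q̇ = q⊗(0,ω) = (0.0784449, -0.7386332, -0.3749289, -1.1906711)
q' = normalize(q + ½dt·q⊗(0,ω)) = (0.9486, 0.2499, -0.1760, -0.0814)
linear accel F/m = (2.3333, 0.1333, -2.2000)
new position p' = (-0.6600, -0.7950, -1.8750)
new velocity v' = (-1.0833, 0.1067, -1.6100)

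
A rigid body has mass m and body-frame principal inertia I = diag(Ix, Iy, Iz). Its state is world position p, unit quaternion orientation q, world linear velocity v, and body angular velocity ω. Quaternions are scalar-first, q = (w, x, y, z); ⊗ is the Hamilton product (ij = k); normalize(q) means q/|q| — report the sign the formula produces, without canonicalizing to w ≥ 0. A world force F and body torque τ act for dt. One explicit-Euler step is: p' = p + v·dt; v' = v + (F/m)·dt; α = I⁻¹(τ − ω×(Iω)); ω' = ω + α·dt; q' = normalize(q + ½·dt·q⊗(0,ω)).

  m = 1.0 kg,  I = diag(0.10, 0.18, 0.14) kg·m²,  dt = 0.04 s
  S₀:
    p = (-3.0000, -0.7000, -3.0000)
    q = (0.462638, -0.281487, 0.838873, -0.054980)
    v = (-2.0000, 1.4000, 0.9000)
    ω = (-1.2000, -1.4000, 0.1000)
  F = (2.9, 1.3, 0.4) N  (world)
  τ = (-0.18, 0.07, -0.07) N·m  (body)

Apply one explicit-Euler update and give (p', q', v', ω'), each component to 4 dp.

gyro term ω×Iω = (0.0056, 0.0048, 0.1344)
angular accel α = (-1.8560, 0.3622, -1.4600)
ω' = ω + α·dt = (-1.2742, -1.3855, 0.0416)
2q̇ = q⊗(0,ω) = (0.8421358, -0.5482503, -0.5535685, 1.4469932)
updated quaternion q' = (0.4792, -0.2923, 0.8272, -0.0260)
p' = p + v·dt = (-3.0800, -0.6440, -2.9640)
v' = v + a·dt = (-1.8840, 1.4520, 0.9160)

p' = (-3.0800, -0.6440, -2.9640)
q' = (0.4792, -0.2923, 0.8272, -0.0260)
v' = (-1.8840, 1.4520, 0.9160)
ω' = (-1.2742, -1.3855, 0.0416)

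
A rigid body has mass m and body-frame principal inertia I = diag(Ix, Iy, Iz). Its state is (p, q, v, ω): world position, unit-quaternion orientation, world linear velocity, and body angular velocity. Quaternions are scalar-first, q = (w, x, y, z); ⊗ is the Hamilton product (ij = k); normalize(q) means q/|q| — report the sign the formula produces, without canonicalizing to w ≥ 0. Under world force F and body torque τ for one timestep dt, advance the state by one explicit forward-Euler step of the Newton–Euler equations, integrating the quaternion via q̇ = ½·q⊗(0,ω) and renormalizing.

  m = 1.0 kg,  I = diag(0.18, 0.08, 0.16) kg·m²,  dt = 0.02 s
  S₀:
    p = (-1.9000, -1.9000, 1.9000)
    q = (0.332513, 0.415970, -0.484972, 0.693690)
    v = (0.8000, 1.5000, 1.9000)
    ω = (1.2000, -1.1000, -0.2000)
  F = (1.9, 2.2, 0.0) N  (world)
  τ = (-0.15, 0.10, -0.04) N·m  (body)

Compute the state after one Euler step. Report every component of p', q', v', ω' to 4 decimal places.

p' = (-1.8840, -1.8700, 1.9380)
q' = (0.3235, 0.4285, -0.4794, 0.6942)
v' = (0.8380, 1.5440, 1.9000)
ω' = (1.1814, -1.0738, -0.2215)

gyro term ω×Iω = (0.0176, -0.0048, 0.1320)
α = I⁻¹(τ − ω×Iω) = (-0.9311, 1.3100, -1.0750)
new body rate ω' = (1.1814, -1.0738, -0.2215)
q⊗(0,ω) = (-0.8938952, 1.2590690, 0.5498577, 0.0578968)
q + ½dt·q⊗(0,ω), renormalized = (0.3235, 0.4285, -0.4794, 0.6942)
p' = p + v·dt = (-1.8840, -1.8700, 1.9380)
new velocity v' = (0.8380, 1.5440, 1.9000)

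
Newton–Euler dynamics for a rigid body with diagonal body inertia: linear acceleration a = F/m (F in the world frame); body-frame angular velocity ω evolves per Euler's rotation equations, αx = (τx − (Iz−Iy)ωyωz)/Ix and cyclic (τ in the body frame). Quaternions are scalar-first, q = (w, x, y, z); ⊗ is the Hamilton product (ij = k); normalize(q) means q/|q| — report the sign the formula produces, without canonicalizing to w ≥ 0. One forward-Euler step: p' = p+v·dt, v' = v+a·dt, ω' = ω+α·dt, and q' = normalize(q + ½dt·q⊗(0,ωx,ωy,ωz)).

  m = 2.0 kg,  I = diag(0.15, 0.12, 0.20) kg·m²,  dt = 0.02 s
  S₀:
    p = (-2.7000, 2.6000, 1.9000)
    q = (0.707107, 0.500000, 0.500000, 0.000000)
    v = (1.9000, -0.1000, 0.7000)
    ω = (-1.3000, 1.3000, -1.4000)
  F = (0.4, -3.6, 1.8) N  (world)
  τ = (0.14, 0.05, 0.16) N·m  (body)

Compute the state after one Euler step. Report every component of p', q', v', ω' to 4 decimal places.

gyro term ω×Iω = (-0.1456, -0.0910, 0.0507)
angular accel α = (1.9040, 1.1750, 0.5465)
ω + α·dt = (-1.2619, 1.3235, -1.3891)
Hamilton product q⊗(0,ω) = (0.0000000, -1.6192391, 1.6192391, 0.3100502)
updated quaternion q' = (0.7069, 0.4837, 0.5161, 0.0031)
new position p' = (-2.6620, 2.5980, 1.9140)
new velocity v' = (1.9040, -0.1360, 0.7180)

p' = (-2.6620, 2.5980, 1.9140)
q' = (0.7069, 0.4837, 0.5161, 0.0031)
v' = (1.9040, -0.1360, 0.7180)
ω' = (-1.2619, 1.3235, -1.3891)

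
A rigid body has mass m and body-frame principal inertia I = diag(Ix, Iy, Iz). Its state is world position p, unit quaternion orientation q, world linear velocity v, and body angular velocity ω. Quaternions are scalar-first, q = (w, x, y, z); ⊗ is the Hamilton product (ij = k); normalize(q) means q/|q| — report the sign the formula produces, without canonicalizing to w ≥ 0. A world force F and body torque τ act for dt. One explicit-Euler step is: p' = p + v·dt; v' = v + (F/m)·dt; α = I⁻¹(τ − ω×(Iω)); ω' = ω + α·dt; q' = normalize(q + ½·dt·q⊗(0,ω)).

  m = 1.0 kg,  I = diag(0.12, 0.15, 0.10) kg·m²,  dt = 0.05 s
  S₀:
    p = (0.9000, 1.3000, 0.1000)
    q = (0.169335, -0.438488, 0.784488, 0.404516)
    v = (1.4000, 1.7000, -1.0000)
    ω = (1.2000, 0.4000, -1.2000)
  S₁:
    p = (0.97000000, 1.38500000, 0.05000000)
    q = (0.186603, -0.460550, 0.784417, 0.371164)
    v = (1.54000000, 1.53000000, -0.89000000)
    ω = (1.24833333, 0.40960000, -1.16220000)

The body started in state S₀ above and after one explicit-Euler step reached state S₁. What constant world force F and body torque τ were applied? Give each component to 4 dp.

Δv = v₁−v₀ = (0.14000000, -0.17000000, 0.11000000)
m·(v₁−v₀)/dt = (2.8000, -3.4000, 2.2000)
rate change Δω = (0.04833333, 0.00960000, 0.03780000)
precession coupling = (0.0240, -0.0288, 0.0144)
τ = I·(Δω/dt) + ω₀×(Iω₀) = (0.1400, 0.0000, 0.0900)

F = (2.8000, -3.4000, 2.2000)
τ = (0.1400, 0.0000, 0.0900)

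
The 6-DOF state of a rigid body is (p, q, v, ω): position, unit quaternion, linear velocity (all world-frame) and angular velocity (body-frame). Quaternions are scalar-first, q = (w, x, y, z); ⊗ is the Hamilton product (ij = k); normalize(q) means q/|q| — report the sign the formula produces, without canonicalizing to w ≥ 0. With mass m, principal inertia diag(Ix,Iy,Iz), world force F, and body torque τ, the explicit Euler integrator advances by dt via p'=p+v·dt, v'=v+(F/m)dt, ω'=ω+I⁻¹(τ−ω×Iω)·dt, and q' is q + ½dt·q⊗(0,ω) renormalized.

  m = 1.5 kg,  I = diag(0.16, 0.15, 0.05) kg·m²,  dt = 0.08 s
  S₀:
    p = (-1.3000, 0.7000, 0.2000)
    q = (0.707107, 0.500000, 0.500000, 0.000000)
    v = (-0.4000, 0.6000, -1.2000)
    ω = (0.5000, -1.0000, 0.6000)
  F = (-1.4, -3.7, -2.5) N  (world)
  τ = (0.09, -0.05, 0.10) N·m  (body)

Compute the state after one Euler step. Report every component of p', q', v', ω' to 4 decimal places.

linear accel F/m = (-0.9333, -2.4667, -1.6667)
new position p' = (-1.3320, 0.7480, 0.1040)
new velocity v' = (-0.4747, 0.4027, -1.3333)
angular accel α = (0.1875, -0.5533, 1.9000)
ω + α·dt = (0.5150, -1.0443, 0.7520)
q⊗(0,ω) = (0.2500000, 0.6535535, -1.0071070, -0.3257358)
updated quaternion q' = (0.7162, 0.5255, 0.4591, -0.0130)

p' = (-1.3320, 0.7480, 0.1040)
q' = (0.7162, 0.5255, 0.4591, -0.0130)
v' = (-0.4747, 0.4027, -1.3333)
ω' = (0.5150, -1.0443, 0.7520)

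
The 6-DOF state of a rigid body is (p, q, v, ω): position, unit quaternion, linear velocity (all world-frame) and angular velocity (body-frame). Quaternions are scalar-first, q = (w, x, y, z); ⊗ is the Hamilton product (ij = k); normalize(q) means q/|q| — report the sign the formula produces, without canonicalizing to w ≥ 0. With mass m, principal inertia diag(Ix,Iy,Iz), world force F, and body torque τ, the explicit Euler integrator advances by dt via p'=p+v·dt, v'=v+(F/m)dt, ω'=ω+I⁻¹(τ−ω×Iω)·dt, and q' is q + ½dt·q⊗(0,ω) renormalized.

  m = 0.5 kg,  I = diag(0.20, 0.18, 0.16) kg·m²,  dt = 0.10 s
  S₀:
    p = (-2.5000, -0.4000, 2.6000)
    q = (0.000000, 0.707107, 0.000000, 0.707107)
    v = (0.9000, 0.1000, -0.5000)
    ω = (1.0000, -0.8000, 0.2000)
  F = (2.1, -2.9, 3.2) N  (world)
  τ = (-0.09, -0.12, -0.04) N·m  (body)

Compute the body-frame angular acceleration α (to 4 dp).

precession coupling ω×(Iω) = (0.0032, 0.0080, 0.0160)
(τ − ω×Iω)/I = (-0.4660, -0.7111, -0.3500)

α = (-0.4660, -0.7111, -0.3500)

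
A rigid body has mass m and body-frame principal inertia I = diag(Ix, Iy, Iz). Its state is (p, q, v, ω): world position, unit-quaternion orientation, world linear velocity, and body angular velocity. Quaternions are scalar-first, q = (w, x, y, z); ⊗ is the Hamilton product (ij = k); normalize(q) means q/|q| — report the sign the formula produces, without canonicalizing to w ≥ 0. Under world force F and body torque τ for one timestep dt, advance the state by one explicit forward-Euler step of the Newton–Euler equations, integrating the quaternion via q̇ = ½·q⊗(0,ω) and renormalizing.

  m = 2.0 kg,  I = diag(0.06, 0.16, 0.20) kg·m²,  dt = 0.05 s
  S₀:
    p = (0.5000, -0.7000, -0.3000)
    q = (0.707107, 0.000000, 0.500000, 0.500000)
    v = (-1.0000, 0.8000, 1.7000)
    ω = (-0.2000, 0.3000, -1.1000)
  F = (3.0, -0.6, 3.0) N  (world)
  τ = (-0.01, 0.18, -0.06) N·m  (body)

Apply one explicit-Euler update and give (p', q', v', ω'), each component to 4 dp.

p' = (0.4500, -0.6600, -0.2150)
q' = (0.7168, -0.0210, 0.5026, 0.4829)
v' = (-0.9250, 0.7850, 1.7750)
ω' = (-0.1973, 0.3659, -1.1135)

p + v·dt = (0.4500, -0.6600, -0.2150)
v + (F/m)dt = (-0.9250, 0.7850, 1.7750)
gyro term ω×Iω = (-0.0132, -0.0308, -0.0060)
angular accel α = (0.0533, 1.3175, -0.2700)
ω + α·dt = (-0.1973, 0.3659, -1.1135)
q⊗(0,ω) = (0.4000000, -0.8414214, 0.1121321, -0.6778177)
q + ½dt·q⊗(0,ω), renormalized = (0.7168, -0.0210, 0.5026, 0.4829)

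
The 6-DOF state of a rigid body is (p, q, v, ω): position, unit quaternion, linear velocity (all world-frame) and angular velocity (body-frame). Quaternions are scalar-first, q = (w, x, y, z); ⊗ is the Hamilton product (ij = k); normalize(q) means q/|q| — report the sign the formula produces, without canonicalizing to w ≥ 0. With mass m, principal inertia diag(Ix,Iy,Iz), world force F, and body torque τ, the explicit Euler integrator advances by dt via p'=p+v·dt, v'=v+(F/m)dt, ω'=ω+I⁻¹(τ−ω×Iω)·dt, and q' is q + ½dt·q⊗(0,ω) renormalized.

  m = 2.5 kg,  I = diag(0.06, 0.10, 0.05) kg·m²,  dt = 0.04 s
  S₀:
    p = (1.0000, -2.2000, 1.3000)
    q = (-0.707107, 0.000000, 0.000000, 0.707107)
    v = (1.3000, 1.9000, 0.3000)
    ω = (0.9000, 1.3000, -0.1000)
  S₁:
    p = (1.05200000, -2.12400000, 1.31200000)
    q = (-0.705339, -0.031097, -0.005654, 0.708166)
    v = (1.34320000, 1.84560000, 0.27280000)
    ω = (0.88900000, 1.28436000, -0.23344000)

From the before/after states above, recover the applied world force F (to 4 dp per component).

F = (2.7000, -3.4000, -1.7000)

v₁ − v₀ = (0.04320000, -0.05440000, -0.02720000)
F = m·Δv/dt = (2.7000, -3.4000, -1.7000)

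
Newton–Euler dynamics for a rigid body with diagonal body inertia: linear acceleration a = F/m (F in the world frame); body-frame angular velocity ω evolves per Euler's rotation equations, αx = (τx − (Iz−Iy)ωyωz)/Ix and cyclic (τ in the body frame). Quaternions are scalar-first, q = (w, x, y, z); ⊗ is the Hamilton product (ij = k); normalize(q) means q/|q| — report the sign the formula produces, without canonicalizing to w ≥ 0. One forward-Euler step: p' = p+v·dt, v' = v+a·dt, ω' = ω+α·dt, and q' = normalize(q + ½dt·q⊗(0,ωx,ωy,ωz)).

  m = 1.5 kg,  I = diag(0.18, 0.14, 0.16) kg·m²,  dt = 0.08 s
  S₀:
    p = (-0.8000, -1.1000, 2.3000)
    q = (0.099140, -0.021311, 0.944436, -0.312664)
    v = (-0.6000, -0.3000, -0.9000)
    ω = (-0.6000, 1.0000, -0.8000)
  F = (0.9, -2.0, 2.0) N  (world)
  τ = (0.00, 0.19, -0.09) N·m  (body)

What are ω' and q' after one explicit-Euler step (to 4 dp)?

α = I⁻¹(τ − ω×Iω) = (0.0889, 1.2886, -0.7125)
ω + α·dt = (-0.5929, 1.1031, -0.8570)
Hamilton product q⊗(0,ω) = (-1.2073538, -0.5023688, 0.2696896, 0.4660386)
updated quaternion q' = (0.0508, -0.0413, 0.9537, -0.2936)

ω' = (-0.5929, 1.1031, -0.8570)
q' = (0.0508, -0.0413, 0.9537, -0.2936)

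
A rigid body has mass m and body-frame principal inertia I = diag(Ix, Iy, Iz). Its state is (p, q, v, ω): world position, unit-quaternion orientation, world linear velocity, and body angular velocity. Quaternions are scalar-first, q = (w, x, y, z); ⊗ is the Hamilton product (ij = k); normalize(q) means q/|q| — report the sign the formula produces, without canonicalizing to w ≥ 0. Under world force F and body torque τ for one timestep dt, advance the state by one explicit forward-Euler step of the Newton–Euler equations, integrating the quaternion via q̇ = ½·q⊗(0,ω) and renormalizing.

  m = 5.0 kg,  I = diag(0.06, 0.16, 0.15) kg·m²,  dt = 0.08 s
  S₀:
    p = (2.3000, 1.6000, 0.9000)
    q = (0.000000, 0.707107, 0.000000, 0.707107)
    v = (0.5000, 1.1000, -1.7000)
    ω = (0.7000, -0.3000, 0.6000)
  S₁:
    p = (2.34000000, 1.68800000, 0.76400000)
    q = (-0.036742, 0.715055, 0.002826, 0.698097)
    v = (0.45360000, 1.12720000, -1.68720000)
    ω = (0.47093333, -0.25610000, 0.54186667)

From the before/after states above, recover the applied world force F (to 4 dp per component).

Δv = v₁−v₀ = (-0.04640000, 0.02720000, 0.01280000)
F = m·Δv/dt = (-2.9000, 1.7000, 0.8000)

F = (-2.9000, 1.7000, 0.8000)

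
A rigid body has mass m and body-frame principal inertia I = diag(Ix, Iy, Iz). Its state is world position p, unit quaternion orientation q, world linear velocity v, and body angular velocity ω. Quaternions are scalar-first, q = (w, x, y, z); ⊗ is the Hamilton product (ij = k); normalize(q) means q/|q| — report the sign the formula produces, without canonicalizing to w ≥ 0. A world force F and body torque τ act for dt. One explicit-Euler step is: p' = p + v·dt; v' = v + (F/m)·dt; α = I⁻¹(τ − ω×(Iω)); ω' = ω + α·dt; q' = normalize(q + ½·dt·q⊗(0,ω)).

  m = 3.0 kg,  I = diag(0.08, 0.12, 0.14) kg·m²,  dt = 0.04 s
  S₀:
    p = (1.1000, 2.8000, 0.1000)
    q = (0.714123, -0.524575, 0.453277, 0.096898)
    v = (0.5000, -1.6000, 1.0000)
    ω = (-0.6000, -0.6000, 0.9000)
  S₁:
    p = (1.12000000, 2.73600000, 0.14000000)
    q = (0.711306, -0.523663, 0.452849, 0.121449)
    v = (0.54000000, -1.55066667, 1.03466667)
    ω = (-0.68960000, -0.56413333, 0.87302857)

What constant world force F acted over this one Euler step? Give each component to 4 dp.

F = (3.0000, 3.7000, 2.6000)

velocity change Δv = (0.04000000, 0.04933333, 0.03466667)
m·(v₁−v₀)/dt = (3.0000, 3.7000, 2.6000)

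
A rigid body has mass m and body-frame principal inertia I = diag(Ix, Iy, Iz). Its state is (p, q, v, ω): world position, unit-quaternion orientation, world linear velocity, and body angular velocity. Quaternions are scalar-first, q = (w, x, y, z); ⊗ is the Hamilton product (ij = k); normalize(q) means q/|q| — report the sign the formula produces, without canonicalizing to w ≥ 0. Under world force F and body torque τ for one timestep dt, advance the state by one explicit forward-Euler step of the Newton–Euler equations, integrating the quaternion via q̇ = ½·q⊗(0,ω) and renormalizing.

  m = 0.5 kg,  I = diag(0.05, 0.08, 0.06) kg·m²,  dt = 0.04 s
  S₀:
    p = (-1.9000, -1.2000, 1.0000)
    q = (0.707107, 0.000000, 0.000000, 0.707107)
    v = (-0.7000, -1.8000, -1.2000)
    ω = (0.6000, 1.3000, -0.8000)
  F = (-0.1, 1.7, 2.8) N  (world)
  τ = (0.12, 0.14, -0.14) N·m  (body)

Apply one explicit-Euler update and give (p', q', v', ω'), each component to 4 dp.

gyro term ω×Iω = (0.0208, 0.0048, 0.0234)
α = I⁻¹(τ − ω×Iω) = (1.9840, 1.6900, -2.7233)
ω + α·dt = (0.6794, 1.3676, -0.9089)
q⊗(0,ω) = (0.5656856, -0.4949749, 1.3435033, -0.5656856)
q + ½dt·q⊗(0,ω), renormalized = (0.7180, -0.0099, 0.0269, 0.6954)
a = (-0.2000, 3.4000, 5.6000)
p + v·dt = (-1.9280, -1.2720, 0.9520)
new velocity v' = (-0.7080, -1.6640, -0.9760)

p' = (-1.9280, -1.2720, 0.9520)
q' = (0.7180, -0.0099, 0.0269, 0.6954)
v' = (-0.7080, -1.6640, -0.9760)
ω' = (0.6794, 1.3676, -0.9089)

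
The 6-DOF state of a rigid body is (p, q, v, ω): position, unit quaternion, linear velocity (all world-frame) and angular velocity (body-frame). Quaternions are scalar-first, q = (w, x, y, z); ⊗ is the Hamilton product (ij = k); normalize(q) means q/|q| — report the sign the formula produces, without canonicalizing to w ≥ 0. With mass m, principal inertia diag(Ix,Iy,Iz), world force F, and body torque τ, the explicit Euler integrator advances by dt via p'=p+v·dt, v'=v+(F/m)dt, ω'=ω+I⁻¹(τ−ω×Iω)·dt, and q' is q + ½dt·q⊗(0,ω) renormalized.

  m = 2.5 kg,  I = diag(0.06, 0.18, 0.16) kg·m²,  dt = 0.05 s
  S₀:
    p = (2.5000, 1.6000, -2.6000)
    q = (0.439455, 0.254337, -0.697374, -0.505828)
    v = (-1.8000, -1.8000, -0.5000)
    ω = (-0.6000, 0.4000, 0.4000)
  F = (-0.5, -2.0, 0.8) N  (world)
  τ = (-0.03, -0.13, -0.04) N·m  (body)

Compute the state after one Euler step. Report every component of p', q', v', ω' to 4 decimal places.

new position p' = (2.4100, 1.5100, -2.6250)
new velocity v' = (-1.8100, -1.8400, -0.4840)
ω×(Iω) gyroscopic = (-0.0032, 0.0240, -0.0288)
(τ − ω×Iω)/I = (-0.4467, -0.8556, -0.0700)
ω' = ω + α·dt = (-0.6223, 0.3572, 0.3965)
Hamilton product q⊗(0,ω) = (0.6338830, -0.3402914, 0.3775440, -0.1409076)
q' = normalize(q + ½dt·q⊗(0,ω)) = (0.4552, 0.2458, -0.6878, -0.5092)

p' = (2.4100, 1.5100, -2.6250)
q' = (0.4552, 0.2458, -0.6878, -0.5092)
v' = (-1.8100, -1.8400, -0.4840)
ω' = (-0.6223, 0.3572, 0.3965)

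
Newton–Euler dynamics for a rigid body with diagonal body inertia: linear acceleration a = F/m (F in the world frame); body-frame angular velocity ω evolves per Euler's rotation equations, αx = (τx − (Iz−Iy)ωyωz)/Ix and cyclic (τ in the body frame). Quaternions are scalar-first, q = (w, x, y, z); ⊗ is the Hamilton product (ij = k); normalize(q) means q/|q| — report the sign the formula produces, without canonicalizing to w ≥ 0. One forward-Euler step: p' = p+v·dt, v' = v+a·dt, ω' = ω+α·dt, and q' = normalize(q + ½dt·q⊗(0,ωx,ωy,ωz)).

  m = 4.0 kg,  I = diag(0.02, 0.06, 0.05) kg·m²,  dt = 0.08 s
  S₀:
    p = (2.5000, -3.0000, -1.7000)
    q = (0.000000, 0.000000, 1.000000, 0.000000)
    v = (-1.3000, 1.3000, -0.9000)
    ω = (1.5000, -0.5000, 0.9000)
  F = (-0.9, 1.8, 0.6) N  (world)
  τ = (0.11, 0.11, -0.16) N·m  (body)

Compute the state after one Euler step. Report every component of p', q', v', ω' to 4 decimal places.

p' = (2.3960, -2.8960, -1.7720)
q' = (0.0199, 0.0359, 0.9974, -0.0598)
v' = (-1.3180, 1.3360, -0.8880)
ω' = (1.9220, -0.2993, 0.6920)

linear accel F/m = (-0.2250, 0.4500, 0.1500)
p + v·dt = (2.3960, -2.8960, -1.7720)
new velocity v' = (-1.3180, 1.3360, -0.8880)
precession coupling ω×(Iω) = (0.0045, -0.0405, -0.0300)
α = I⁻¹(τ − ω×Iω) = (5.2750, 2.5083, -2.6000)
ω' = ω + α·dt = (1.9220, -0.2993, 0.6920)
2q̇ = q⊗(0,ω) = (0.5000000, 0.9000000, 0.0000000, -1.5000000)
q + ½dt·q⊗(0,ω), renormalized = (0.0199, 0.0359, 0.9974, -0.0598)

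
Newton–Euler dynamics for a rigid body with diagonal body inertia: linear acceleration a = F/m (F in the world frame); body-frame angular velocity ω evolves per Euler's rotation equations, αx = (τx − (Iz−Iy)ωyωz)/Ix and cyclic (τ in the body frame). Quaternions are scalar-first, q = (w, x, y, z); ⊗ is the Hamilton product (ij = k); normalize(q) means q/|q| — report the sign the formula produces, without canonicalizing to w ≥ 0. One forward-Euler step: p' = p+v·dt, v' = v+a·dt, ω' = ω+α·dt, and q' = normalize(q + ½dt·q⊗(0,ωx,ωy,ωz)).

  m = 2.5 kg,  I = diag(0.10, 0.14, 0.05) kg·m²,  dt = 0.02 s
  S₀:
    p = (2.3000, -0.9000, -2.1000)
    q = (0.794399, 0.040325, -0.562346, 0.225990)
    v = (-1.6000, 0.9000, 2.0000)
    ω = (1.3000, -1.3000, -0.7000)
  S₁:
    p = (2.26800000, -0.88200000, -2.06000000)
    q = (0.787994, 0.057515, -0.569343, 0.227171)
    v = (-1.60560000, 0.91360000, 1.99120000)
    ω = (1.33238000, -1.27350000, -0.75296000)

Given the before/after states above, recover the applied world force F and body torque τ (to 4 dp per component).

v₁ − v₀ = (-0.00560000, 0.01360000, -0.00880000)
applied force F = (-0.7000, 1.7000, -1.1000)
ω₁ − ω₀ = (0.03238000, 0.02650000, -0.05296000)
gyro term ω₀×Iω₀ = (-0.0819, -0.0455, -0.0676)
applied torque τ = (0.0800, 0.1400, -0.2000)

F = (-0.7000, 1.7000, -1.1000)
τ = (0.0800, 0.1400, -0.2000)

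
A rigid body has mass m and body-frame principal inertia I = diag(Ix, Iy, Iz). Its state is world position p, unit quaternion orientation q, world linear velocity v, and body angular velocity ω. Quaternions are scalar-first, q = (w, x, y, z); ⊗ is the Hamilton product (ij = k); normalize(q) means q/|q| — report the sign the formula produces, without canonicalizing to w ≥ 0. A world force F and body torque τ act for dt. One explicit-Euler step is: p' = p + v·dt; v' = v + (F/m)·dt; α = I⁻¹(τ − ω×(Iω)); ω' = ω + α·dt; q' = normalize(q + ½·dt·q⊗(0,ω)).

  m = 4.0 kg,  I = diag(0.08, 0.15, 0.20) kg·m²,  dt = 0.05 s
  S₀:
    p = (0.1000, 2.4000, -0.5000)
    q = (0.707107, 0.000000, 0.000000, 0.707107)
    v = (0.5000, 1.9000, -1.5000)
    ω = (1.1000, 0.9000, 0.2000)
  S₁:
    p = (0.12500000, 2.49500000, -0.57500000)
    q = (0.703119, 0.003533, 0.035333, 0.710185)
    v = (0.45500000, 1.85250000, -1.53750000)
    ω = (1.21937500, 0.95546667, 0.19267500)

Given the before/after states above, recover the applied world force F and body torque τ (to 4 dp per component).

Δω = ω₁−ω₀ = (0.11937500, 0.05546667, -0.00732500)
applied torque τ = (0.2000, 0.1400, 0.0400)
v₁ − v₀ = (-0.04500000, -0.04750000, -0.03750000)
m·(v₁−v₀)/dt = (-3.6000, -3.8000, -3.0000)

F = (-3.6000, -3.8000, -3.0000)
τ = (0.2000, 0.1400, 0.0400)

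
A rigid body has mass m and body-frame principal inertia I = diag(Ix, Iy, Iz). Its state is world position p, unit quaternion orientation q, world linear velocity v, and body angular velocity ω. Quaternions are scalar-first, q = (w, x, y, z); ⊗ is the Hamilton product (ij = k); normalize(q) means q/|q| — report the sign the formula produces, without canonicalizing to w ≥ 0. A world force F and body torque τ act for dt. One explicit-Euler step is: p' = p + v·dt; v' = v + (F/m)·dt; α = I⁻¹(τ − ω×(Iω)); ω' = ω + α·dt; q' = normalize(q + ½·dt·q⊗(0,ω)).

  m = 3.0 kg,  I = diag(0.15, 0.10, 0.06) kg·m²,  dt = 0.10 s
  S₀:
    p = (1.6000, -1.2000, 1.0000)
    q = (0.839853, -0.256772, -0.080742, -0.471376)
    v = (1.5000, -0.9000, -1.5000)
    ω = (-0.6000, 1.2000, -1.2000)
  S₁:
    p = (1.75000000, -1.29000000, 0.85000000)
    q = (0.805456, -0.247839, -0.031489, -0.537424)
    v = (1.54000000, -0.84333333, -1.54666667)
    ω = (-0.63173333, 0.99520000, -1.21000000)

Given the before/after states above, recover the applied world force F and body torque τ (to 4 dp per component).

rate change Δω = (-0.03173333, -0.20480000, -0.01000000)
ω₀×(Iω₀) = (0.0576, 0.0648, 0.0360)
applied torque τ = (0.0100, -0.1400, 0.0300)
velocity change Δv = (0.04000000, 0.05666667, -0.04666667)
F = m·Δv/dt = (1.2000, 1.7000, -1.4000)

F = (1.2000, 1.7000, -1.4000)
τ = (0.0100, -0.1400, 0.0300)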